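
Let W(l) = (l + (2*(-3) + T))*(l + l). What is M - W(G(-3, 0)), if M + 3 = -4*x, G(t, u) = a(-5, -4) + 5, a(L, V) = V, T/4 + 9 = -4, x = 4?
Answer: 95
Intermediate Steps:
T = -52 (T = -36 + 4*(-4) = -36 - 16 = -52)
G(t, u) = 1 (G(t, u) = -4 + 5 = 1)
W(l) = 2*l*(-58 + l) (W(l) = (l + (2*(-3) - 52))*(l + l) = (l + (-6 - 52))*(2*l) = (l - 58)*(2*l) = (-58 + l)*(2*l) = 2*l*(-58 + l))
M = -19 (M = -3 - 4*4 = -3 - 16 = -19)
M - W(G(-3, 0)) = -19 - 2*(-58 + 1) = -19 - 2*(-57) = -19 - 1*(-114) = -19 + 114 = 95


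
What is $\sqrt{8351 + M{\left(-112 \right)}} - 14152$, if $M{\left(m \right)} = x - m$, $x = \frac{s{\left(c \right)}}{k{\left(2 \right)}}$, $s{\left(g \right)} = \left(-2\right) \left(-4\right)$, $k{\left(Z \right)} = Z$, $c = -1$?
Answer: $-14152 + \sqrt{8467} \approx -14060.0$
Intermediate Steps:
$s{\left(g \right)} = 8$
$x = 4$ ($x = \frac{8}{2} = 8 \cdot \frac{1}{2} = 4$)
$M{\left(m \right)} = 4 - m$
$\sqrt{8351 + M{\left(-112 \right)}} - 14152 = \sqrt{8351 + \left(4 - -112\right)} - 14152 = \sqrt{8351 + \left(4 + 112\right)} - 14152 = \sqrt{8351 + 116} - 14152 = \sqrt{8467} - 14152 = -14152 + \sqrt{8467}$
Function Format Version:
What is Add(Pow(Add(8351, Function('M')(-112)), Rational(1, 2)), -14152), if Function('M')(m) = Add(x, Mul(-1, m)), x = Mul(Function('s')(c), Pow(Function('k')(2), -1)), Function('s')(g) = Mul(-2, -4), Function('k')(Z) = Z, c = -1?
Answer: Add(-14152, Pow(8467, Rational(1, 2))) ≈ -14060.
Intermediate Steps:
Function('s')(g) = 8
x = 4 (x = Mul(8, Pow(2, -1)) = Mul(8, Rational(1, 2)) = 4)
Function('M')(m) = Add(4, Mul(-1, m))
Add(Pow(Add(8351, Function('M')(-112)), Rational(1, 2)), -14152) = Add(Pow(Add(8351, Add(4, Mul(-1, -112))), Rational(1, 2)), -14152) = Add(Pow(Add(8351, Add(4, 112)), Rational(1, 2)), -14152) = Add(Pow(Add(8351, 116), Rational(1, 2)), -14152) = Add(Pow(8467, Rational(1, 2)), -14152) = Add(-14152, Pow(8467, Rational(1, 2)))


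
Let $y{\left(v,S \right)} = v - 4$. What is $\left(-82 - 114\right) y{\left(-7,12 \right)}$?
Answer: $2156$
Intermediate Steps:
$y{\left(v,S \right)} = -4 + v$
$\left(-82 - 114\right) y{\left(-7,12 \right)} = \left(-82 - 114\right) \left(-4 - 7\right) = \left(-196\right) \left(-11\right) = 2156$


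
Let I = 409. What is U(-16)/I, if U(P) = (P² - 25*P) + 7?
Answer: 663/409 ≈ 1.6210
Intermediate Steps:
U(P) = 7 + P² - 25*P
U(-16)/I = (7 + (-16)² - 25*(-16))/409 = (7 + 256 + 400)*(1/409) = 663*(1/409) = 663/409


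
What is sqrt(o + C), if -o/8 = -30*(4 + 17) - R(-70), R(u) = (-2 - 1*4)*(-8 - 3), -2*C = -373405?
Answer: sqrt(769082)/2 ≈ 438.49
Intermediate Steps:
C = 373405/2 (C = -1/2*(-373405) = 373405/2 ≈ 1.8670e+5)
R(u) = 66 (R(u) = (-2 - 4)*(-11) = -6*(-11) = 66)
o = 5568 (o = -8*(-30*(4 + 17) - 1*66) = -8*(-30*21 - 66) = -8*(-630 - 66) = -8*(-696) = 5568)
sqrt(o + C) = sqrt(5568 + 373405/2) = sqrt(384541/2) = sqrt(769082)/2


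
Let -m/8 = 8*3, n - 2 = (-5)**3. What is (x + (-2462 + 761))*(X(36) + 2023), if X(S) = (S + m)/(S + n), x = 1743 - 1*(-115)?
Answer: 9218883/29 ≈ 3.1789e+5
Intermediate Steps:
x = 1858 (x = 1743 + 115 = 1858)
n = -123 (n = 2 + (-5)**3 = 2 - 125 = -123)
m = -192 (m = -64*3 = -8*24 = -192)
X(S) = (-192 + S)/(-123 + S) (X(S) = (S - 192)/(S - 123) = (-192 + S)/(-123 + S))
(x + (-2462 + 761))*(X(36) + 2023) = (1858 + (-2462 + 761))*((-192 + 36)/(-123 + 36) + 2023) = (1858 - 1701)*(-156/(-87) + 2023) = 157*(-1/87*(-156) + 2023) = 157*(52/29 + 2023) = 157*(58719/29) = 9218883/29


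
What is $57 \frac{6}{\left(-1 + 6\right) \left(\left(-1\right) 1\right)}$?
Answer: $- \frac{342}{5} \approx -68.4$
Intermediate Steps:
$57 \frac{6}{\left(-1 + 6\right) \left(\left(-1\right) 1\right)} = 57 \frac{6}{5 \left(-1\right)} = 57 \frac{6}{-5} = 57 \cdot 6 \left(- \frac{1}{5}\right) = 57 \left(- \frac{6}{5}\right) = - \frac{342}{5}$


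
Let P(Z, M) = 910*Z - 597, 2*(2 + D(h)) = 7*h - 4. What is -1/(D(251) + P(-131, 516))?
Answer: 2/237865 ≈ 8.4081e-6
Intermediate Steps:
D(h) = -4 + 7*h/2 (D(h) = -2 + (7*h - 4)/2 = -2 + (-4 + 7*h)/2 = -2 + (-2 + 7*h/2) = -4 + 7*h/2)
P(Z, M) = -597 + 910*Z
-1/(D(251) + P(-131, 516)) = -1/((-4 + (7/2)*251) + (-597 + 910*(-131))) = -1/((-4 + 1757/2) + (-597 - 119210)) = -1/(1749/2 - 119807) = -1/(-237865/2) = -1*(-2/237865) = 2/237865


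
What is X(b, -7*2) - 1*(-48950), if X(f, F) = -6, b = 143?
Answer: 48944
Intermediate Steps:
X(b, -7*2) - 1*(-48950) = -6 - 1*(-48950) = -6 + 48950 = 48944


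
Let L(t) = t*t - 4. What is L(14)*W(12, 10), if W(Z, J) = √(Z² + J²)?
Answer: 384*√61 ≈ 2999.1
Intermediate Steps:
W(Z, J) = √(J² + Z²)
L(t) = -4 + t² (L(t) = t² - 4 = -4 + t²)
L(14)*W(12, 10) = (-4 + 14²)*√(10² + 12²) = (-4 + 196)*√(100 + 144) = 192*√244 = 192*(2*√61) = 384*√61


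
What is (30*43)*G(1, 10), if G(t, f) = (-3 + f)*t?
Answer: 9030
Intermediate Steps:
G(t, f) = t*(-3 + f)
(30*43)*G(1, 10) = (30*43)*(1*(-3 + 10)) = 1290*(1*7) = 1290*7 = 9030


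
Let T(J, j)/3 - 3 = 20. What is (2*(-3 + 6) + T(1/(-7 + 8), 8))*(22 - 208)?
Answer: -13950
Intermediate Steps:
T(J, j) = 69 (T(J, j) = 9 + 3*20 = 9 + 60 = 69)
(2*(-3 + 6) + T(1/(-7 + 8), 8))*(22 - 208) = (2*(-3 + 6) + 69)*(22 - 208) = (2*3 + 69)*(-186) = (6 + 69)*(-186) = 75*(-186) = -13950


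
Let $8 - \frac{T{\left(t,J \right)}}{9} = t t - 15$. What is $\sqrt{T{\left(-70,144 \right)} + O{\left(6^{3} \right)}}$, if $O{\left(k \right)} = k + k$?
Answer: $3 i \sqrt{4829} \approx 208.47 i$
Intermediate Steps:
$O{\left(k \right)} = 2 k$
$T{\left(t,J \right)} = 207 - 9 t^{2}$ ($T{\left(t,J \right)} = 72 - 9 \left(t t - 15\right) = 72 - 9 \left(t^{2} - 15\right) = 72 - 9 \left(-15 + t^{2}\right) = 72 - \left(-135 + 9 t^{2}\right) = 207 - 9 t^{2}$)
$\sqrt{T{\left(-70,144 \right)} + O{\left(6^{3} \right)}} = \sqrt{\left(207 - 9 \left(-70\right)^{2}\right) + 2 \cdot 6^{3}} = \sqrt{\left(207 - 44100\right) + 2 \cdot 216} = \sqrt{\left(207 - 44100\right) + 432} = \sqrt{-43893 + 432} = \sqrt{-43461} = 3 i \sqrt{4829}$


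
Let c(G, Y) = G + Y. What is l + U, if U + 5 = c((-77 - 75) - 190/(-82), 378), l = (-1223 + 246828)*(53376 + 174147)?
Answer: 2291112252171/41 ≈ 5.5881e+10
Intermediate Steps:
l = 55880786415 (l = 245605*227523 = 55880786415)
U = 9156/41 (U = -5 + (((-77 - 75) - 190/(-82)) + 378) = -5 + ((-152 - 190*(-1/82)) + 378) = -5 + ((-152 + 95/41) + 378) = -5 + (-6137/41 + 378) = -5 + 9361/41 = 9156/41 ≈ 223.32)
l + U = 55880786415 + 9156/41 = 2291112252171/41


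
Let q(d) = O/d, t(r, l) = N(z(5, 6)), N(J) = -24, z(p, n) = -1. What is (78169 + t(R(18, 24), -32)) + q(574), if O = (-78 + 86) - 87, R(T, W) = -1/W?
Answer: 44855151/574 ≈ 78145.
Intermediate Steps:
t(r, l) = -24
O = -79 (O = 8 - 87 = -79)
q(d) = -79/d
(78169 + t(R(18, 24), -32)) + q(574) = (78169 - 24) - 79/574 = 78145 - 79*1/574 = 78145 - 79/574 = 44855151/574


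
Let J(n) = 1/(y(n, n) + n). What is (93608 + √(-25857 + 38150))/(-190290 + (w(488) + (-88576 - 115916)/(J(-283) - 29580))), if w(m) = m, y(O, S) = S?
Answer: -783605719924/1588801337945 - 16742281*√12293/3177602675890 ≈ -0.49379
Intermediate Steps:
J(n) = 1/(2*n) (J(n) = 1/(n + n) = 1/(2*n))
(93608 + √(-25857 + 38150))/(-190290 + (w(488) + (-88576 - 115916)/(J(-283) - 29580))) = (93608 + √(-25857 + 38150))/(-190290 + (488 + (-88576 - 115916)/((½)/(-283) - 29580))) = (93608 + √12293)/(-190290 + (488 - 204492/((½)*(-1/283) - 29580))) = (93608 + √12293)/(-190290 + (488 - 204492/(-1/566 - 29580))) = (93608 + √12293)/(-190290 + (488 - 204492/(-16742281/566))) = (93608 + √12293)/(-190290 + (488 - 204492*(-566/16742281))) = (93608 + √12293)/(-190290 + (488 + 115742472/16742281)) = (93608 + √12293)/(-190290 + 8285975600/16742281) = (93608 + √12293)/(-3177602675890/16742281) = (93608 + √12293)*(-16742281/3177602675890) = -783605719924/1588801337945 - 16742281*√12293/3177602675890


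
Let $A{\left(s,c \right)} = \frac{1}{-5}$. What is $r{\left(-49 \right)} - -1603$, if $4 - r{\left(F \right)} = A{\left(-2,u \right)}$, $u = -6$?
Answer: $\frac{8036}{5} \approx 1607.2$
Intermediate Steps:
$A{\left(s,c \right)} = - \frac{1}{5}$
$r{\left(F \right)} = \frac{21}{5}$ ($r{\left(F \right)} = 4 - - \frac{1}{5} = 4 + \frac{1}{5} = \frac{21}{5}$)
$r{\left(-49 \right)} - -1603 = \frac{21}{5} - -1603 = \frac{21}{5} + 1603 = \frac{8036}{5}$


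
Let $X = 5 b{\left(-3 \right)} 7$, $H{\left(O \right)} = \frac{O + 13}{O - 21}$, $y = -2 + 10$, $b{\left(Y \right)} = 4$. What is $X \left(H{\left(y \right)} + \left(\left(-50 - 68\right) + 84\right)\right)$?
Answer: $- \frac{64820}{13} \approx -4986.2$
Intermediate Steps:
$y = 8$
$H{\left(O \right)} = \frac{13 + O}{-21 + O}$
$X = 140$ ($X = 5 \cdot 4 \cdot 7 = 20 \cdot 7 = 140$)
$X \left(H{\left(y \right)} + \left(\left(-50 - 68\right) + 84\right)\right) = 140 \left(\frac{13 + 8}{-21 + 8} + \left(\left(-50 - 68\right) + 84\right)\right) = 140 \left(\frac{1}{-13} \cdot 21 + \left(-118 + 84\right)\right) = 140 \left(\left(- \frac{1}{13}\right) 21 - 34\right) = 140 \left(- \frac{21}{13} - 34\right) = 140 \left(- \frac{463}{13}\right) = - \frac{64820}{13}$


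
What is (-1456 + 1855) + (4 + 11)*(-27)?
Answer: -6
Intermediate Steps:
(-1456 + 1855) + (4 + 11)*(-27) = 399 + 15*(-27) = 399 - 405 = -6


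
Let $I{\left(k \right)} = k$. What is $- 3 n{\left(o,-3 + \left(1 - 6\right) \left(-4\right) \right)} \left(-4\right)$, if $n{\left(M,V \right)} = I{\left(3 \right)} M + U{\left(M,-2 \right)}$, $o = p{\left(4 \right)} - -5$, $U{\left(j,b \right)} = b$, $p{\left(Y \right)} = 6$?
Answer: $372$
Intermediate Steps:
$o = 11$ ($o = 6 - -5 = 6 + 5 = 11$)
$n{\left(M,V \right)} = -2 + 3 M$ ($n{\left(M,V \right)} = 3 M - 2 = -2 + 3 M$)
$- 3 n{\left(o,-3 + \left(1 - 6\right) \left(-4\right) \right)} \left(-4\right) = - 3 \left(-2 + 3 \cdot 11\right) \left(-4\right) = - 3 \left(-2 + 33\right) \left(-4\right) = \left(-3\right) 31 \left(-4\right) = \left(-93\right) \left(-4\right) = 372$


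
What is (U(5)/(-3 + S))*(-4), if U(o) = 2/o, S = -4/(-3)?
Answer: 24/25 ≈ 0.96000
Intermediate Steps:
S = 4/3 (S = -4*(-⅓) = 4/3 ≈ 1.3333)
(U(5)/(-3 + S))*(-4) = ((2/5)/(-3 + 4/3))*(-4) = ((2*(⅕))/(-5/3))*(-4) = -⅗*⅖*(-4) = -6/25*(-4) = 24/25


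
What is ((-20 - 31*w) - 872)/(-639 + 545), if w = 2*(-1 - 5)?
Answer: 260/47 ≈ 5.5319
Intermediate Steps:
w = -12 (w = 2*(-6) = -12)
((-20 - 31*w) - 872)/(-639 + 545) = ((-20 - 31*(-12)) - 872)/(-639 + 545) = ((-20 + 372) - 872)/(-94) = (352 - 872)*(-1/94) = -520*(-1/94) = 260/47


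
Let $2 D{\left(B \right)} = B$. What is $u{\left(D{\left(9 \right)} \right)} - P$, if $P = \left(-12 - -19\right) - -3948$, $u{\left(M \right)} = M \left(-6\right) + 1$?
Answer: $-3981$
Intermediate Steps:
$D{\left(B \right)} = \frac{B}{2}$
$u{\left(M \right)} = 1 - 6 M$ ($u{\left(M \right)} = - 6 M + 1 = 1 - 6 M$)
$P = 3955$ ($P = \left(-12 + 19\right) + 3948 = 7 + 3948 = 3955$)
$u{\left(D{\left(9 \right)} \right)} - P = \left(1 - 6 \cdot \frac{1}{2} \cdot 9\right) - 3955 = \left(1 - 27\right) - 3955 = -26 - 3955 = -3981$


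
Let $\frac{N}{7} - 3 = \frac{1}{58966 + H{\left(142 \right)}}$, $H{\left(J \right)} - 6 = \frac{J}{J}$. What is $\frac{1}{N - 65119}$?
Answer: $- \frac{58973}{3839024347} \approx -1.5361 \cdot 10^{-5}$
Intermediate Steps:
$H{\left(J \right)} = 7$ ($H{\left(J \right)} = 6 + \frac{J}{J} = 6 + 1 = 7$)
$N = \frac{1238440}{58973}$ ($N = 21 + \frac{7}{58966 + 7} = 21 + \frac{7}{58973} = \frac{1238440}{58973} \approx 21.0$)
$\frac{1}{N - 65119} = \frac{1}{\frac{1238440}{58973} - 65119} = \frac{1}{- \frac{3839024347}{58973}} = - \frac{58973}{3839024347}$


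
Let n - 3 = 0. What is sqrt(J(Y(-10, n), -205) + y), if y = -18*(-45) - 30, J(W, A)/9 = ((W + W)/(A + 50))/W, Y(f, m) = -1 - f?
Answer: sqrt(18736710)/155 ≈ 27.926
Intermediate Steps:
n = 3 (n = 3 + 0 = 3)
J(W, A) = 18/(50 + A) (J(W, A) = 9*(((W + W)/(A + 50))/W) = 9*(((2*W)/(50 + A))/W) = 9*((2*W/(50 + A))/W) = 9*(2/(50 + A)) = 18/(50 + A))
y = 780 (y = 810 - 30 = 780)
sqrt(J(Y(-10, n), -205) + y) = sqrt(18/(50 - 205) + 780) = sqrt(18/(-155) + 780) = sqrt(18*(-1/155) + 780) = sqrt(-18/155 + 780) = sqrt(120882/155) = sqrt(18736710)/155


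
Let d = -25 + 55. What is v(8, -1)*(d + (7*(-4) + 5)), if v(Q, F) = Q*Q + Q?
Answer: 504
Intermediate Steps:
v(Q, F) = Q + Q² (v(Q, F) = Q² + Q = Q + Q²)
d = 30
v(8, -1)*(d + (7*(-4) + 5)) = (8*(1 + 8))*(30 + (7*(-4) + 5)) = (8*9)*(30 + (-28 + 5)) = 72*(30 - 23) = 72*7 = 504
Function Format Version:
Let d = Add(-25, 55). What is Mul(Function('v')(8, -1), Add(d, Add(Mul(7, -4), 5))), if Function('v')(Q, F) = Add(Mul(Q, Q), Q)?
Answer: 504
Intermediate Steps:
Function('v')(Q, F) = Add(Q, Pow(Q, 2)) (Function('v')(Q, F) = Add(Pow(Q, 2), Q) = Add(Q, Pow(Q, 2)))
d = 30
Mul(Function('v')(8, -1), Add(d, Add(Mul(7, -4), 5))) = Mul(Mul(8, Add(1, 8)), Add(30, Add(Mul(7, -4), 5))) = Mul(Mul(8, 9), Add(30, Add(-28, 5))) = Mul(72, Add(30, -23)) = Mul(72, 7) = 504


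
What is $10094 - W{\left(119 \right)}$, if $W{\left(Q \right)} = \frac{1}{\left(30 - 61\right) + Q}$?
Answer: $\frac{888271}{88} \approx 10094.0$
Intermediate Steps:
$W{\left(Q \right)} = \frac{1}{-31 + Q}$ ($W{\left(Q \right)} = \frac{1}{\left(30 - 61\right) + Q} = \frac{1}{-31 + Q}$)
$10094 - W{\left(119 \right)} = 10094 - \frac{1}{-31 + 119} = 10094 - \frac{1}{88} = \frac{888271}{88}$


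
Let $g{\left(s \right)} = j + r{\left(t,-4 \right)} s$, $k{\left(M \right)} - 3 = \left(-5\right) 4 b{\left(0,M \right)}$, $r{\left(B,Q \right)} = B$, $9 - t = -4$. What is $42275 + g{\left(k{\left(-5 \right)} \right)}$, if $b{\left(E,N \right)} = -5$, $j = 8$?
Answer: $43622$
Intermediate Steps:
$t = 13$ ($t = 9 - -4 = 9 + 4 = 13$)
$k{\left(M \right)} = 103$ ($k{\left(M \right)} = 3 + \left(-5\right) 4 \left(-5\right) = 3 - -100 = 3 + 100 = 103$)
$g{\left(s \right)} = 8 + 13 s$
$42275 + g{\left(k{\left(-5 \right)} \right)} = 42275 + \left(8 + 13 \cdot 103\right) = 42275 + \left(8 + 1339\right) = 42275 + 1347 = 43622$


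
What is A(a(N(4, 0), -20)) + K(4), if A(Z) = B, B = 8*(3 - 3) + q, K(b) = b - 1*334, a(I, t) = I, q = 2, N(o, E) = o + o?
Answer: -328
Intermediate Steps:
N(o, E) = 2*o
K(b) = -334 + b (K(b) = b - 334 = -334 + b)
B = 2 (B = 8*(3 - 3) + 2 = 8*0 + 2 = 0 + 2 = 2)
A(Z) = 2
A(a(N(4, 0), -20)) + K(4) = 2 + (-334 + 4) = 2 - 330 = -328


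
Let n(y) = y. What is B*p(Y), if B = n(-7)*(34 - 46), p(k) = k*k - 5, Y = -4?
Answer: 924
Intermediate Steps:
p(k) = -5 + k² (p(k) = k² - 5 = -5 + k²)
B = 84 (B = -7*(34 - 46) = -7*(-12) = 84)
B*p(Y) = 84*(-5 + (-4)²) = 84*(-5 + 16) = 84*11 = 924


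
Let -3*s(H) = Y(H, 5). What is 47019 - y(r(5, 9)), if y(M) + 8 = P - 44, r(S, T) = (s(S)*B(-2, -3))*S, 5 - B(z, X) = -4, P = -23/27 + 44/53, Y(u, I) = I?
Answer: 67358632/1431 ≈ 47071.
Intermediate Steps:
P = -31/1431 (P = -23*1/27 + 44*(1/53) = -23/27 + 44/53 = -31/1431 ≈ -0.021663)
s(H) = -5/3 (s(H) = -⅓*5 = -5/3)
B(z, X) = 9 (B(z, X) = 5 - 1*(-4) = 5 + 4 = 9)
r(S, T) = -15*S (r(S, T) = (-5/3*9)*S = -15*S)
y(M) = -74443/1431 (y(M) = -8 + (-31/1431 - 44) = -8 - 62995/1431 = -74443/1431)
47019 - y(r(5, 9)) = 47019 - 1*(-74443/1431) = 47019 + 74443/1431 = 67358632/1431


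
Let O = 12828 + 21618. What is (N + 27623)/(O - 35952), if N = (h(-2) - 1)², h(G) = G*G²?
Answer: -13852/753 ≈ -18.396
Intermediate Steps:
h(G) = G³
O = 34446
N = 81 (N = ((-2)³ - 1)² = (-8 - 1)² = (-9)² = 81)
(N + 27623)/(O - 35952) = (81 + 27623)/(34446 - 35952) = 27704/(-1506) = 27704*(-1/1506) = -13852/753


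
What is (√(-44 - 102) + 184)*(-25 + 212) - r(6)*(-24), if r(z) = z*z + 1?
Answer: 35296 + 187*I*√146 ≈ 35296.0 + 2259.5*I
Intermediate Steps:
r(z) = 1 + z² (r(z) = z² + 1 = 1 + z²)
(√(-44 - 102) + 184)*(-25 + 212) - r(6)*(-24) = (√(-44 - 102) + 184)*(-25 + 212) - (1 + 6²)*(-24) = (√(-146) + 184)*187 - (1 + 36)*(-24) = (I*√146 + 184)*187 - 37*(-24) = (184 + I*√146)*187 - 1*(-888) = (34408 + 187*I*√146) + 888 = 35296 + 187*I*√146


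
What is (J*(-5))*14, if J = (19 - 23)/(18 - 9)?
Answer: 280/9 ≈ 31.111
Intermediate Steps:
J = -4/9 ≈ -0.44444
(J*(-5))*14 = -4/9*(-5)*14 = (20/9)*14 = 280/9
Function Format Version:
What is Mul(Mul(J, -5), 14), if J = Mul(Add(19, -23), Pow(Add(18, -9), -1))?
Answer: Rational(280, 9) ≈ 31.111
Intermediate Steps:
J = Rational(-4, 9) (J = Mul(-4, Pow(9, -1)) = Mul(-4, Rational(1, 9)) = Rational(-4, 9) ≈ -0.44444)
Mul(Mul(J, -5), 14) = Mul(Mul(Rational(-4, 9), -5), 14) = Mul(Rational(20, 9), 14) = Rational(280, 9)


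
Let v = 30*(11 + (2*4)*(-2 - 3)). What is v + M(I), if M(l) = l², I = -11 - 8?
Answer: -509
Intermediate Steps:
I = -19
v = -870 (v = 30*(11 + 8*(-5)) = 30*(11 - 40) = 30*(-29) = -870)
v + M(I) = -870 + (-19)² = -870 + 361 = -509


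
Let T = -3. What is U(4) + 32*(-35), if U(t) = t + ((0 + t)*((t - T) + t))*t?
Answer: -940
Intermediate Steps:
U(t) = t + t²*(3 + 2*t) (U(t) = t + ((0 + t)*((t - 1*(-3)) + t))*t = t + (t*((t + 3) + t))*t = t + (t*((3 + t) + t))*t = t + (t*(3 + 2*t))*t = t + t²*(3 + 2*t))
U(4) + 32*(-35) = 4*(1 + 2*4² + 3*4) + 32*(-35) = 4*(1 + 2*16 + 12) - 1120 = 4*(1 + 32 + 12) - 1120 = 4*45 - 1120 = 180 - 1120 = -940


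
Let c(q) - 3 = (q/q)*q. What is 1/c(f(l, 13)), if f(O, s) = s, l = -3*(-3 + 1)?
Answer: 1/16 ≈ 0.062500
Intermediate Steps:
l = 6 (l = -3*(-2) = 6)
c(q) = 3 + q (c(q) = 3 + (q/q)*q = 3 + 1*q = 3 + q)
1/c(f(l, 13)) = 1/(3 + 13) = 1/16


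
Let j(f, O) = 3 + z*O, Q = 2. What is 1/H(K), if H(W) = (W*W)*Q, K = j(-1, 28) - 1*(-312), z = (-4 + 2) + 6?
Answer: 1/364658 ≈ 2.7423e-6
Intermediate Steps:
z = 4 (z = -2 + 6 = 4)
j(f, O) = 3 + 4*O
K = 427 (K = (3 + 4*28) - 1*(-312) = (3 + 112) + 312 = 115 + 312 = 427)
H(W) = 2*W**2 (H(W) = (W*W)*2 = W**2*2 = 2*W**2)
1/H(K) = 1/(2*427**2) = 1/(2*182329) = 1/364658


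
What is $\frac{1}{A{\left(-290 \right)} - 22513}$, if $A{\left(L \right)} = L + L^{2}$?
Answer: $\frac{1}{61297} \approx 1.6314 \cdot 10^{-5}$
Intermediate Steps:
$\frac{1}{A{\left(-290 \right)} - 22513} = \frac{1}{- 290 \left(1 - 290\right) - 22513} = \frac{1}{\left(-290\right) \left(-289\right) - 22513} = \frac{1}{83810 - 22513} = \frac{1}{61297}$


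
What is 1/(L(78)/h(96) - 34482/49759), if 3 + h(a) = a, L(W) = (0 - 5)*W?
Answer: -1542529/7537612 ≈ -0.20464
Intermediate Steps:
L(W) = -5*W
h(a) = -3 + a
1/(L(78)/h(96) - 34482/49759) = 1/((-5*78)/(-3 + 96) - 34482/49759) = 1/(-390/93 - 34482*1/49759) = 1/(-390*1/93 - 34482/49759) = 1/(-130/31 - 34482/49759) = 1/(-7537612/1542529) = -1542529/7537612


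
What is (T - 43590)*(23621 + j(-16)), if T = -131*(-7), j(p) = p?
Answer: -1007296165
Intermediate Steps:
T = 917
(T - 43590)*(23621 + j(-16)) = (917 - 43590)*(23621 - 16) = -42673*23605 = -1007296165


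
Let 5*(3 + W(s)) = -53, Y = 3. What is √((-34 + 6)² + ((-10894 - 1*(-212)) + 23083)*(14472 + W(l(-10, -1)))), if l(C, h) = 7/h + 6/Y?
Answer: 2*√1120621265/5 ≈ 13390.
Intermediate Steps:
l(C, h) = 2 + 7/h (l(C, h) = 7/h + 6/3 = 7/h + 6*(⅓) = 7/h + 2 = 2 + 7/h)
W(s) = -68/5 (W(s) = -3 + (⅕)*(-53) = -3 - 53/5 = -68/5)
√((-34 + 6)² + ((-10894 - 1*(-212)) + 23083)*(14472 + W(l(-10, -1)))) = √((-34 + 6)² + ((-10894 - 1*(-212)) + 23083)*(14472 - 68/5)) = √((-28)² + ((-10894 + 212) + 23083)*(72292/5)) = √(784 + (-10682 + 23083)*(72292/5)) = √(784 + 12401*(72292/5)) = √(784 + 896493092/5) = √(896497012/5) = 2*√1120621265/5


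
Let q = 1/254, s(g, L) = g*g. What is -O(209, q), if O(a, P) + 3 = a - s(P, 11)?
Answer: -13290295/64516 ≈ -206.00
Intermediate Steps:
s(g, L) = g²
q = 1/254 ≈ 0.0039370
O(a, P) = -3 + a - P² (O(a, P) = -3 + (a - P²) = -3 + a - P²)
-O(209, q) = -(-3 + 209 - (1/254)²) = -(-3 + 209 - 1*1/64516) = -(-3 + 209 - 1/64516) = -1*13290295/64516 = -13290295/64516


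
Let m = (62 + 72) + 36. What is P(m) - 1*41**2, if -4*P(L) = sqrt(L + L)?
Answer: -1681 - sqrt(85)/2 ≈ -1685.6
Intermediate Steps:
m = 170 (m = 134 + 36 = 170)
P(L) = -sqrt(2)*sqrt(L)/4 (P(L) = -sqrt(L + L)/4 = -sqrt(2)*sqrt(L)/4)
P(m) - 1*41**2 = -sqrt(2)*sqrt(170)/4 - 1*41**2 = -sqrt(85)/2 - 1*1681 = -sqrt(85)/2 - 1681 = -1681 - sqrt(85)/2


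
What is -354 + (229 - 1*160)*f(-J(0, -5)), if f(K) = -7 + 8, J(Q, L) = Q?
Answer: -285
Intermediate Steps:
f(K) = 1
-354 + (229 - 1*160)*f(-J(0, -5)) = -354 + (229 - 1*160)*1 = -354 + (229 - 160)*1 = -354 + 69*1 = -354 + 69 = -285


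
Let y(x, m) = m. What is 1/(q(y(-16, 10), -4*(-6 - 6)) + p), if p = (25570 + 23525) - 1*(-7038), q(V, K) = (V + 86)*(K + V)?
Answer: 1/61701 ≈ 1.6207e-5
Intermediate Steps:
q(V, K) = (86 + V)*(K + V)
p = 56133 (p = 49095 + 7038 = 56133)
1/(q(y(-16, 10), -4*(-6 - 6)) + p) = 1/((10² + 86*(-4*(-6 - 6)) + 86*10 - 4*(-6 - 6)*10) + 56133) = 1/((100 + 86*(-4*(-12)) + 860 - 4*(-12)*10) + 56133) = 1/((100 + 86*48 + 860 + 48*10) + 56133) = 1/((100 + 4128 + 860 + 480) + 56133) = 1/(5568 + 56133) = 1/61701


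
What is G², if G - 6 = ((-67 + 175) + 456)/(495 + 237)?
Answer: 170569/3721 ≈ 45.840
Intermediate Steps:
G = 413/61 (G = 6 + ((-67 + 175) + 456)/(495 + 237) = 6 + (108 + 456)/732 = 6 + 564*(1/732) = 6 + 47/61 = 413/61 ≈ 6.7705)
G² = (413/61)² = 170569/3721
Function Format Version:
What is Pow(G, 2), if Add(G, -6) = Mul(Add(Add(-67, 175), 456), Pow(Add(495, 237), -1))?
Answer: Rational(170569, 3721) ≈ 45.840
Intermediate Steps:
G = Rational(413, 61) (G = Add(6, Mul(Add(Add(-67, 175), 456), Pow(Add(495, 237), -1))) = Add(6, Mul(Add(108, 456), Pow(732, -1))) = Add(6, Mul(564, Rational(1, 732))) = Add(6, Rational(47, 61)) = Rational(413, 61) ≈ 6.7705)
Pow(G, 2) = Pow(Rational(413, 61), 2) = Rational(170569, 3721)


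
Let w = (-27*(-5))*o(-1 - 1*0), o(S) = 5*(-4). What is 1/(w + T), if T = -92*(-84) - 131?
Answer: 1/4897 ≈ 0.00020421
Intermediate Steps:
o(S) = -20
T = 7597 (T = 7728 - 131 = 7597)
w = -2700 (w = -27*(-5)*(-20) = 135*(-20) = -2700)
1/(w + T) = 1/(-2700 + 7597) = 1/4897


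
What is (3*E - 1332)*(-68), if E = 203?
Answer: 49164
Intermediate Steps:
(3*E - 1332)*(-68) = (3*203 - 1332)*(-68) = (609 - 1332)*(-68) = -723*(-68) = 49164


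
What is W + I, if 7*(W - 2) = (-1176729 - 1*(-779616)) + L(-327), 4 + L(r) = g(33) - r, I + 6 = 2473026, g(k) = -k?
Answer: 2416333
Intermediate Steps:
I = 2473020 (I = -6 + 2473026 = 2473020)
L(r) = -37 - r (L(r) = -4 + (-1*33 - r) = -4 + (-33 - r) = -37 - r)
W = -56687 (W = 2 + ((-1176729 - 1*(-779616)) + (-37 - 1*(-327)))/7 = 2 + ((-1176729 + 779616) + (-37 + 327))/7 = 2 + (-397113 + 290)/7 = 2 + (⅐)*(-396823) = 2 - 56689 = -56687)
W + I = -56687 + 2473020 = 2416333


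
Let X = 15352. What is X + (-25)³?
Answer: -273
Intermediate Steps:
X + (-25)³ = 15352 + (-25)³ = 15352 - 15625 = -273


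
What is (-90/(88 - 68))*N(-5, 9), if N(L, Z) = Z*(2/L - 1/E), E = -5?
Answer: 81/10 ≈ 8.1000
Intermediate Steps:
N(L, Z) = Z*(⅕ + 2/L) (N(L, Z) = Z*(2/L - 1/(-5)) = Z*(2/L - 1*(-⅕)) = Z*(2/L + ⅕) = Z*(⅕ + 2/L))
(-90/(88 - 68))*N(-5, 9) = (-90/(88 - 68))*((⅕)*9*(10 - 5)/(-5)) = (-90/20)*((⅕)*9*(-⅕)*5) = -90*1/20*(-9/5) = -9/2*(-9/5) = 81/10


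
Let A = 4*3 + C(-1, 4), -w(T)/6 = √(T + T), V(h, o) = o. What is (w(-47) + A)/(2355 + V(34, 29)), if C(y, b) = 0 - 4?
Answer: 1/298 - 3*I*√94/1192 ≈ 0.0033557 - 0.024401*I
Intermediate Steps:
C(y, b) = -4
w(T) = -6*√2*√T (w(T) = -6*√(T + T) = -6*√2*√T)
A = 8 (A = 4*3 - 4 = 12 - 4 = 8)
(w(-47) + A)/(2355 + V(34, 29)) = (-6*√2*√(-47) + 8)/(2355 + 29) = (-6*√2*I*√47 + 8)/2384 = (-6*I*√94 + 8)*(1/2384) = (8 - 6*I*√94)*(1/2384) = 1/298 - 3*I*√94/1192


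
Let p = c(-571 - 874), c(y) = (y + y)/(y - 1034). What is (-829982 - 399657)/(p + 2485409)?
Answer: -3048275081/6161331801 ≈ -0.49474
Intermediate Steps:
c(y) = 2*y/(-1034 + y) (c(y) = (2*y)/(-1034 + y) = 2*y/(-1034 + y))
p = 2890/2479 (p = 2*(-571 - 874)/(-1034 + (-571 - 874)) = 2*(-1445)/(-1034 - 1445) = 2*(-1445)/(-2479) = 2*(-1445)*(-1/2479) = 2890/2479 ≈ 1.1658)
(-829982 - 399657)/(p + 2485409) = (-829982 - 399657)/(2890/2479 + 2485409) = -1229639/6161331801/2479 = -1229639*2479/6161331801 = -3048275081/6161331801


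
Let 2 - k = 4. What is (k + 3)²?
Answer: 1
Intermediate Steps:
k = -2 (k = 2 - 1*4 = 2 - 4 = -2)
(k + 3)² = (-2 + 3)² = 1² = 1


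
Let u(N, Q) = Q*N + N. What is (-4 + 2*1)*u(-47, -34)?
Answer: -3102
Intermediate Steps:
u(N, Q) = N + N*Q (u(N, Q) = N*Q + N = N + N*Q)
(-4 + 2*1)*u(-47, -34) = (-4 + 2*1)*(-47*(1 - 34)) = (-4 + 2)*(-47*(-33)) = -2*1551 = -3102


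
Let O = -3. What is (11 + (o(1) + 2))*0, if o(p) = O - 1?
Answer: 0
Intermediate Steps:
o(p) = -4 (o(p) = -3 - 1 = -4)
(11 + (o(1) + 2))*0 = (11 + (-4 + 2))*0 = (11 - 2)*0 = 9*0 = 0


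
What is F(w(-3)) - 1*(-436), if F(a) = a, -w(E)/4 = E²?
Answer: 400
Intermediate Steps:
w(E) = -4*E²
F(w(-3)) - 1*(-436) = -4*(-3)² - 1*(-436) = -4*9 + 436 = -36 + 436 = 400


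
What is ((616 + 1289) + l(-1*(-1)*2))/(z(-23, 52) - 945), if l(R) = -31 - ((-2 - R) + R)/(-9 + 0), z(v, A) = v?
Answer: -2108/1089 ≈ -1.9357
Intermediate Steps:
l(R) = -281/9 (l(R) = -31 - (-2)/(-9) = -31 - (-2)*(-1)/9 = -31 - 1*2/9 = -31 - 2/9 = -281/9)
((616 + 1289) + l(-1*(-1)*2))/(z(-23, 52) - 945) = ((616 + 1289) - 281/9)/(-23 - 945) = (1905 - 281/9)/(-968) = (16864/9)*(-1/968) = -2108/1089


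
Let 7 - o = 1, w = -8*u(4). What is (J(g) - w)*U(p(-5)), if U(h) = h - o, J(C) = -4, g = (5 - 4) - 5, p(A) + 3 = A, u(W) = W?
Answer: -392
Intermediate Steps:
p(A) = -3 + A
w = -32 (w = -8*4 = -32)
o = 6 (o = 7 - 1*1 = 7 - 1 = 6)
g = -4 (g = 1 - 5 = -4)
U(h) = -6 + h (U(h) = h - 1*6 = h - 6 = -6 + h)
(J(g) - w)*U(p(-5)) = (-4 - 1*(-32))*(-6 + (-3 - 5)) = (-4 + 32)*(-6 - 8) = 28*(-14) = -392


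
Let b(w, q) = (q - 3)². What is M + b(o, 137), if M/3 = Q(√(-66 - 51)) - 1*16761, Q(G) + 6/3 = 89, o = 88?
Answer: -32066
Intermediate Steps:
Q(G) = 87 (Q(G) = -2 + 89 = 87)
b(w, q) = (-3 + q)²
M = -50022 (M = 3*(87 - 1*16761) = 3*(87 - 16761) = 3*(-16674) = -50022)
M + b(o, 137) = -50022 + (-3 + 137)² = -50022 + 134² = -50022 + 17956 = -32066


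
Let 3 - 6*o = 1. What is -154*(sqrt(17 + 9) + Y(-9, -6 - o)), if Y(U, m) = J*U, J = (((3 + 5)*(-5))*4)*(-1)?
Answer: 221760 - 154*sqrt(26) ≈ 2.2097e+5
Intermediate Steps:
o = 1/3 (o = 1/2 - 1/6*1 = 1/2 - 1/6 = 1/3 ≈ 0.33333)
J = 160 (J = ((8*(-5))*4)*(-1) = -40*4*(-1) = -160*(-1) = 160)
Y(U, m) = 160*U
-154*(sqrt(17 + 9) + Y(-9, -6 - o)) = -154*(sqrt(17 + 9) + 160*(-9)) = -154*(sqrt(26) - 1440) = -154*(-1440 + sqrt(26)) = 221760 - 154*sqrt(26)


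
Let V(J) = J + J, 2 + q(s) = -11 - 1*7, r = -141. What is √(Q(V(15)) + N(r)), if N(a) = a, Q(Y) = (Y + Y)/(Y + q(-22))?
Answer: 3*I*√15 ≈ 11.619*I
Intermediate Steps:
q(s) = -20 (q(s) = -2 + (-11 - 1*7) = -2 + (-11 - 7) = -2 - 18 = -20)
V(J) = 2*J
Q(Y) = 2*Y/(-20 + Y) (Q(Y) = (Y + Y)/(Y - 20) = (2*Y)/(-20 + Y) = 2*Y/(-20 + Y))
√(Q(V(15)) + N(r)) = √(2*(2*15)/(-20 + 2*15) - 141) = √(2*30/(-20 + 30) - 141) = √(2*30/10 - 141) = √(2*30*(⅒) - 141) = √(6 - 141) = √(-135) = 3*I*√15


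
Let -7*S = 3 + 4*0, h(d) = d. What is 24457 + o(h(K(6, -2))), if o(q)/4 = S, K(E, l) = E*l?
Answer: 171187/7 ≈ 24455.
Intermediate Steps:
S = -3/7 (S = -(3 + 4*0)/7 = -(3 + 0)/7 = -1/7*3 = -3/7 ≈ -0.42857)
o(q) = -12/7 (o(q) = 4*(-3/7) = -12/7)
24457 + o(h(K(6, -2))) = 24457 - 12/7 = 171187/7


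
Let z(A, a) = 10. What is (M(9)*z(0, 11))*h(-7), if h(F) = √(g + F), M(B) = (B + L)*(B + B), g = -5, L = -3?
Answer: 2160*I*√3 ≈ 3741.2*I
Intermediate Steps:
M(B) = 2*B*(-3 + B) (M(B) = (B - 3)*(B + B) = (-3 + B)*(2*B) = 2*B*(-3 + B))
h(F) = √(-5 + F)
(M(9)*z(0, 11))*h(-7) = ((2*9*(-3 + 9))*10)*√(-5 - 7) = ((2*9*6)*10)*√(-12) = (108*10)*(2*I*√3) = 1080*(2*I*√3) = 2160*I*√3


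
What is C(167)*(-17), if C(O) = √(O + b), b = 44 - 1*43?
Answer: -34*√42 ≈ -220.35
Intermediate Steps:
b = 1 (b = 44 - 43 = 1)
C(O) = √(1 + O) (C(O) = √(O + 1) = √(1 + O))
C(167)*(-17) = √(1 + 167)*(-17) = √168*(-17) = (2*√42)*(-17) = -34*√42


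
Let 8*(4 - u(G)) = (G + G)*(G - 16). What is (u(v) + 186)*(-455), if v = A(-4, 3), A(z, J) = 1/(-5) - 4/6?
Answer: -15261701/180 ≈ -84787.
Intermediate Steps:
A(z, J) = -13/15 (A(z, J) = 1*(-1/5) - 4*1/6 = -1/5 - 2/3 = -13/15)
v = -13/15 ≈ -0.86667
u(G) = 4 - G*(-16 + G)/4 (u(G) = 4 - (G + G)*(G - 16)/8 = 4 - 2*G*(-16 + G)/8 = 4 - G*(-16 + G)/4)
(u(v) + 186)*(-455) = ((4 + 4*(-13/15) - (-13/15)**2/4) + 186)*(-455) = ((4 - 52/15 - 1/4*169/225) + 186)*(-455) = ((4 - 52/15 - 169/900) + 186)*(-455) = (311/900 + 186)*(-455) = (167711/900)*(-455) = -15261701/180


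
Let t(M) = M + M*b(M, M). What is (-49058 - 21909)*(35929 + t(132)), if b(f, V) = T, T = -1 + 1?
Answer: -2559140987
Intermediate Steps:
T = 0
b(f, V) = 0
t(M) = M (t(M) = M + M*0 = M + 0 = M)
(-49058 - 21909)*(35929 + t(132)) = (-49058 - 21909)*(35929 + 132) = -70967*36061 = -2559140987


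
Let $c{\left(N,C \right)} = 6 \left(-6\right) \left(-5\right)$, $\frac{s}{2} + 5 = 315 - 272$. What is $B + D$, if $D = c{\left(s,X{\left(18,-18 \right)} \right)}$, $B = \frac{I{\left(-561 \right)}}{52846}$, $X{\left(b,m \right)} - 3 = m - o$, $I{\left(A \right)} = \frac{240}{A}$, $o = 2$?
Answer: $\frac{889398140}{4941101} \approx 180.0$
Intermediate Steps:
$X{\left(b,m \right)} = 1 + m$ ($X{\left(b,m \right)} = 3 + \left(m - 2\right) = 3 + \left(-2 + m\right) = 1 + m$)
$s = 76$ ($s = -10 + 2 \left(315 - 272\right) = -10 + 2 \cdot 43 = -10 + 86 = 76$)
$B = - \frac{40}{4941101}$ ($B = \frac{240 \frac{1}{-561}}{52846} = 240 \left(- \frac{1}{561}\right) \frac{1}{52846} = \left(- \frac{80}{187}\right) \frac{1}{52846} = - \frac{40}{4941101} \approx -8.0954 \cdot 10^{-6}$)
$c{\left(N,C \right)} = 180$ ($c{\left(N,C \right)} = \left(-36\right) \left(-5\right) = 180$)
$D = 180$
$B + D = - \frac{40}{4941101} + 180 = \frac{889398140}{4941101}$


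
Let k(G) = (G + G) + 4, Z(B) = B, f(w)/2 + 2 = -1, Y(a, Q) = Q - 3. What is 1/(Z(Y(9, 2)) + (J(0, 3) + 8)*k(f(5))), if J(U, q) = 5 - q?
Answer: -1/81 ≈ -0.012346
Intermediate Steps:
Y(a, Q) = -3 + Q
f(w) = -6 (f(w) = -4 + 2*(-1) = -4 - 2 = -6)
k(G) = 4 + 2*G (k(G) = 2*G + 4 = 4 + 2*G)
1/(Z(Y(9, 2)) + (J(0, 3) + 8)*k(f(5))) = 1/((-3 + 2) + ((5 - 1*3) + 8)*(4 + 2*(-6))) = 1/(-1 + ((5 - 3) + 8)*(4 - 12)) = 1/(-1 + (2 + 8)*(-8)) = 1/(-1 + 10*(-8)) = 1/(-1 - 80) = 1/(-81) = -1/81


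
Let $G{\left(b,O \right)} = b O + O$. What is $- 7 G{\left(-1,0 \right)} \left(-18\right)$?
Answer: $0$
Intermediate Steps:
$G{\left(b,O \right)} = O + O b$ ($G{\left(b,O \right)} = O b + O = O + O b$)
$- 7 G{\left(-1,0 \right)} \left(-18\right) = - 7 \cdot 0 \left(1 - 1\right) \left(-18\right) = - 7 \cdot 0 \cdot 0 \left(-18\right) = \left(-7\right) 0 \left(-18\right) = 0 \left(-18\right) = 0$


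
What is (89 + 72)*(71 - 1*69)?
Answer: 322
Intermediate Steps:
(89 + 72)*(71 - 1*69) = 161*(71 - 69) = 161*2 = 322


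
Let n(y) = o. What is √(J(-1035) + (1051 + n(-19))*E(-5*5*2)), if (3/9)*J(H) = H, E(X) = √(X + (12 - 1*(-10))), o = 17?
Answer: √(-3105 + 2136*I*√7) ≈ 40.885 + 69.113*I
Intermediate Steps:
E(X) = √(22 + X) (E(X) = √(X + (12 + 10)) = √(X + 22) = √(22 + X))
J(H) = 3*H
n(y) = 17
√(J(-1035) + (1051 + n(-19))*E(-5*5*2)) = √(3*(-1035) + (1051 + 17)*√(22 - 5*5*2)) = √(-3105 + 1068*√(22 - 25*2)) = √(-3105 + 1068*√(22 - 50)) = √(-3105 + 1068*√(-28)) = √(-3105 + 1068*(2*I*√7)) = √(-3105 + 2136*I*√7)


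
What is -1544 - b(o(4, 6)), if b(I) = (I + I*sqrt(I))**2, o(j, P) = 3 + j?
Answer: -1936 - 98*sqrt(7) ≈ -2195.3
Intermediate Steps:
b(I) = (I + I**(3/2))**2
-1544 - b(o(4, 6)) = -1544 - ((3 + 4) + (3 + 4)**(3/2))**2 = -1544 - (7 + 7**(3/2))**2 = -1544 - (7 + 7*sqrt(7))**2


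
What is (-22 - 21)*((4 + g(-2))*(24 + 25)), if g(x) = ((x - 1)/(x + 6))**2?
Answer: -153811/16 ≈ -9613.2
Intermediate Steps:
g(x) = (-1 + x)**2/(6 + x)**2 (g(x) = ((-1 + x)/(6 + x))**2 = (-1 + x)**2/(6 + x)**2)
(-22 - 21)*((4 + g(-2))*(24 + 25)) = (-22 - 21)*((4 + (-1 - 2)**2/(6 - 2)**2)*(24 + 25)) = -43*(4 + (-3)**2/4**2)*49 = -43*(4 + 9*(1/16))*49 = -43*(4 + 9/16)*49 = -3139*49/16 = -43*3577/16 = -153811/16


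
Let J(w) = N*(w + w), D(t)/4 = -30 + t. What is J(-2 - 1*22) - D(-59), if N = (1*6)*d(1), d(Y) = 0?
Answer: 356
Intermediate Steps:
D(t) = -120 + 4*t (D(t) = 4*(-30 + t) = -120 + 4*t)
N = 0 (N = (1*6)*0 = 6*0 = 0)
J(w) = 0 (J(w) = 0*(w + w) = 0*(2*w) = 0)
J(-2 - 1*22) - D(-59) = 0 - (-120 + 4*(-59)) = 0 - (-120 - 236) = 0 - 1*(-356) = 0 + 356 = 356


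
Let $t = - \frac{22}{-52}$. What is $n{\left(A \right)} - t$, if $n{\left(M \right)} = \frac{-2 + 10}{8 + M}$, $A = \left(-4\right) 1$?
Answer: $\frac{41}{26} \approx 1.5769$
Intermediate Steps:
$A = -4$
$t = \frac{11}{26}$ ($t = \left(-22\right) \left(- \frac{1}{52}\right) = \frac{11}{26} \approx 0.42308$)
$n{\left(M \right)} = \frac{8}{8 + M}$
$n{\left(A \right)} - t = \frac{8}{8 - 4} - \frac{11}{26} = \frac{8}{4} - \frac{11}{26} = 8 \cdot \frac{1}{4} - \frac{11}{26} = 2 - \frac{11}{26} = \frac{41}{26}$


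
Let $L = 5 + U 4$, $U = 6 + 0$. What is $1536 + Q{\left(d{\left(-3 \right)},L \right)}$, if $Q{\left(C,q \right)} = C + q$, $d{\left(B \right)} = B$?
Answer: $1562$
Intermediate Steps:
$U = 6$
$L = 29$ ($L = 5 + 6 \cdot 4 = 5 + 24 = 29$)
$1536 + Q{\left(d{\left(-3 \right)},L \right)} = 1536 + \left(-3 + 29\right) = 1536 + 26 = 1562$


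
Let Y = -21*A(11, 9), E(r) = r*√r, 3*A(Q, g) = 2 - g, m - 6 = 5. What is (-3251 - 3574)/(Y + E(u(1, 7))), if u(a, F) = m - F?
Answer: -2275/19 ≈ -119.74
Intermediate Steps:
m = 11 (m = 6 + 5 = 11)
A(Q, g) = ⅔ - g/3 (A(Q, g) = (2 - g)/3 = ⅔ - g/3)
u(a, F) = 11 - F
E(r) = r^(3/2)
Y = 49 (Y = -21*(⅔ - ⅓*9) = -21*(⅔ - 3) = -21*(-7/3) = 49)
(-3251 - 3574)/(Y + E(u(1, 7))) = (-3251 - 3574)/(49 + (11 - 1*7)^(3/2)) = -6825/(49 + (11 - 7)^(3/2)) = -6825/(49 + 4^(3/2)) = -6825/(49 + 8) = -6825/57 = -6825*1/57 = -2275/19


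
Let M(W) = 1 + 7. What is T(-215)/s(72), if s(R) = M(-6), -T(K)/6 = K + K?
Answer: 645/2 ≈ 322.50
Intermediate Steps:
T(K) = -12*K (T(K) = -6*(K + K) = -12*K)
M(W) = 8
s(R) = 8
T(-215)/s(72) = -12*(-215)/8 = 2580*(1/8) = 645/2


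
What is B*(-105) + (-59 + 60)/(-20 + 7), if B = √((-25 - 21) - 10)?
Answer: -1/13 - 210*I*√14 ≈ -0.076923 - 785.75*I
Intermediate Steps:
B = 2*I*√14 (B = √(-46 - 10) = √(-56) = 2*I*√14 ≈ 7.4833*I)
B*(-105) + (-59 + 60)/(-20 + 7) = (2*I*√14)*(-105) + (-59 + 60)/(-20 + 7) = -210*I*√14 + 1/(-13) = -210*I*√14 + 1*(-1/13) = -210*I*√14 - 1/13 = -1/13 - 210*I*√14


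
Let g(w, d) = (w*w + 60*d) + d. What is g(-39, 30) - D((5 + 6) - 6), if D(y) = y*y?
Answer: 3326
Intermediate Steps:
g(w, d) = w**2 + 61*d (g(w, d) = (w**2 + 60*d) + d = w**2 + 61*d)
D(y) = y**2
g(-39, 30) - D((5 + 6) - 6) = ((-39)**2 + 61*30) - ((5 + 6) - 6)**2 = (1521 + 1830) - (11 - 6)**2 = 3351 - 1*5**2 = 3351 - 1*25 = 3351 - 25 = 3326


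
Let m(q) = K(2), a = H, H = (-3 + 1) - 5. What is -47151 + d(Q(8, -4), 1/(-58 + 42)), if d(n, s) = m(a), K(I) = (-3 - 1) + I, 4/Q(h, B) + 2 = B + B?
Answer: -47153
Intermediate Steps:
Q(h, B) = 4/(-2 + 2*B) (Q(h, B) = 4/(-2 + (B + B)) = 4/(-2 + 2*B))
K(I) = -4 + I
H = -7 (H = -2 - 5 = -7)
a = -7
m(q) = -2 (m(q) = -4 + 2 = -2)
d(n, s) = -2
-47151 + d(Q(8, -4), 1/(-58 + 42)) = -47151 - 2 = -47153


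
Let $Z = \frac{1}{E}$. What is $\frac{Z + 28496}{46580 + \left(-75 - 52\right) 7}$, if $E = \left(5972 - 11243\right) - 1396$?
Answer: $\frac{189982831}{304621897} \approx 0.62367$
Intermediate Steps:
$E = -6667$ ($E = -5271 - 1396 = -6667$)
$Z = - \frac{1}{6667}$ ($Z = \frac{1}{-6667} = - \frac{1}{6667} \approx -0.00014999$)
$\frac{Z + 28496}{46580 + \left(-75 - 52\right) 7} = \frac{- \frac{1}{6667} + 28496}{46580 + \left(-75 - 52\right) 7} = \frac{189982831}{6667 \left(46580 - 889\right)} = \frac{189982831}{6667 \cdot 45691} = \frac{189982831}{6667} \cdot \frac{1}{45691} = \frac{189982831}{304621897}$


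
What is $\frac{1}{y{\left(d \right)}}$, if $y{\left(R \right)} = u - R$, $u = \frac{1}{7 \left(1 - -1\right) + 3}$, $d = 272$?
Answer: $- \frac{17}{4623} \approx -0.0036773$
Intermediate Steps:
$u = \frac{1}{17}$ ($u = \frac{1}{7 \left(1 + 1\right) + 3} = \frac{1}{7 \cdot 2 + 3} = \frac{1}{14 + 3} = \frac{1}{17} \approx 0.058824$)
$y{\left(R \right)} = \frac{1}{17} - R$
$\frac{1}{y{\left(d \right)}} = \frac{1}{\frac{1}{17} - 272} = \frac{1}{- \frac{4623}{17}} = - \frac{17}{4623}$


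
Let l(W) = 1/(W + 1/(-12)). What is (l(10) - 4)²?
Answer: 215296/14161 ≈ 15.203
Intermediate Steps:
l(W) = 1/(-1/12 + W) (l(W) = 1/(W - 1/12) = 1/(-1/12 + W))
(l(10) - 4)² = (12/(-1 + 12*10) - 4)² = (12/(-1 + 120) - 4)² = (12/119 - 4)² = (-464/119)² = 215296/14161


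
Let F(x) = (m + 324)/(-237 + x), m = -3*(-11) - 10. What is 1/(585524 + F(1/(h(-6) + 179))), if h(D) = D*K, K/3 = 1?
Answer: 38156/22341197877 ≈ 1.7079e-6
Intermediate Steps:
K = 3 (K = 3*1 = 3)
h(D) = 3*D (h(D) = D*3 = 3*D)
m = 23 (m = 33 - 10 = 23)
F(x) = 347/(-237 + x) (F(x) = (23 + 324)/(-237 + x) = 347/(-237 + x))
1/(585524 + F(1/(h(-6) + 179))) = 1/(585524 + 347/(-237 + 1/(3*(-6) + 179))) = 1/(585524 + 347/(-237 + 1/(-18 + 179))) = 1/(585524 + 347/(-237 + 1/161)) = 1/(585524 + 347/(-38156/161)) = 1/(585524 + 347*(-161/38156)) = 1/(585524 - 55867/38156) = 1/(22341197877/38156) = 38156/22341197877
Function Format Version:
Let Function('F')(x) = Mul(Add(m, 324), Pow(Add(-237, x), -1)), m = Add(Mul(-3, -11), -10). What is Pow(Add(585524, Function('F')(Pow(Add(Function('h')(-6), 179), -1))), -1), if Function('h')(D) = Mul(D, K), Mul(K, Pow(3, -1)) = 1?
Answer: Rational(38156, 22341197877) ≈ 1.7079e-6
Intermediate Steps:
K = 3 (K = Mul(3, 1) = 3)
Function('h')(D) = Mul(3, D) (Function('h')(D) = Mul(D, 3) = Mul(3, D))
m = 23 (m = Add(33, -10) = 23)
Function('F')(x) = Mul(347, Pow(Add(-237, x), -1)) (Function('F')(x) = Mul(Add(23, 324), Pow(Add(-237, x), -1)) = Mul(347, Pow(Add(-237, x), -1)))
Pow(Add(585524, Function('F')(Pow(Add(Function('h')(-6), 179), -1))), -1) = Pow(Add(585524, Mul(347, Pow(Add(-237, Pow(Add(Mul(3, -6), 179), -1)), -1))), -1) = Pow(Add(585524, Mul(347, Pow(Add(-237, Pow(Add(-18, 179), -1)), -1))), -1) = Pow(Add(585524, Mul(347, Pow(Add(-237, Pow(161, -1)), -1))), -1) = Pow(Add(585524, Mul(347, Pow(Add(-237, Rational(1, 161)), -1))), -1) = Pow(Add(585524, Mul(347, Pow(Rational(-38156, 161), -1))), -1) = Pow(Add(585524, Mul(347, Rational(-161, 38156))), -1) = Pow(Add(585524, Rational(-55867, 38156)), -1) = Pow(Rational(22341197877, 38156), -1) = Rational(38156, 22341197877)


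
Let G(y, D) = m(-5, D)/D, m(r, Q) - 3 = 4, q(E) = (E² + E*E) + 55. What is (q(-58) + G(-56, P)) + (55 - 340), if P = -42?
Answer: 38987/6 ≈ 6497.8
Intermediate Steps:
q(E) = 55 + 2*E² (q(E) = (E² + E²) + 55 = 2*E² + 55 = 55 + 2*E²)
m(r, Q) = 7 (m(r, Q) = 3 + 4 = 7)
G(y, D) = 7/D
(q(-58) + G(-56, P)) + (55 - 340) = ((55 + 2*(-58)²) + 7/(-42)) + (55 - 340) = ((55 + 2*3364) + 7*(-1/42)) - 285 = ((55 + 6728) - ⅙) - 285 = (6783 - ⅙) - 285 = 40697/6 - 285 = 38987/6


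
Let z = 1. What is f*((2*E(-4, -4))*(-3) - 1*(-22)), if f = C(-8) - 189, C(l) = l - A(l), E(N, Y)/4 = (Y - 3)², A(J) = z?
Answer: 228492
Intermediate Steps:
A(J) = 1
E(N, Y) = 4*(-3 + Y)² (E(N, Y) = 4*(Y - 3)² = 4*(-3 + Y)²)
C(l) = -1 + l (C(l) = l - 1*1 = l - 1 = -1 + l)
f = -198 (f = (-1 - 8) - 189 = -9 - 189 = -198)
f*((2*E(-4, -4))*(-3) - 1*(-22)) = -198*((2*(4*(-3 - 4)²))*(-3) - 1*(-22)) = -198*((2*(4*(-7)²))*(-3) + 22) = -198*((2*(4*49))*(-3) + 22) = -198*((2*196)*(-3) + 22) = -198*(392*(-3) + 22) = -198*(-1176 + 22) = -198*(-1154) = 228492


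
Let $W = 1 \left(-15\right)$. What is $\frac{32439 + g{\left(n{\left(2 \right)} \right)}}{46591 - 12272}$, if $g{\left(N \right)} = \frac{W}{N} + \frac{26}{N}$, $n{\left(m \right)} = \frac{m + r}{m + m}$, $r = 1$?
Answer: $\frac{97361}{102957} \approx 0.94565$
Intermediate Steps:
$W = -15$
$n{\left(m \right)} = \frac{1 + m}{2 m}$ ($n{\left(m \right)} = \frac{m + 1}{m + m} = \frac{1 + m}{2 m}$)
$g{\left(N \right)} = \frac{11}{N}$ ($g{\left(N \right)} = - \frac{15}{N} + \frac{26}{N} = \frac{11}{N}$)
$\frac{32439 + g{\left(n{\left(2 \right)} \right)}}{46591 - 12272} = \frac{32439 + \frac{11}{\frac{1}{2} \cdot \frac{1}{2} \left(1 + 2\right)}}{46591 - 12272} = \frac{32439 + \frac{11}{\frac{1}{2} \cdot \frac{1}{2} \cdot 3}}{34319} = \left(32439 + \frac{11}{\frac{3}{4}}\right) \frac{1}{34319} = \left(32439 + 11 \cdot \frac{4}{3}\right) \frac{1}{34319} = \left(32439 + \frac{44}{3}\right) \frac{1}{34319} = \frac{97361}{3} \cdot \frac{1}{34319} = \frac{97361}{102957}$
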